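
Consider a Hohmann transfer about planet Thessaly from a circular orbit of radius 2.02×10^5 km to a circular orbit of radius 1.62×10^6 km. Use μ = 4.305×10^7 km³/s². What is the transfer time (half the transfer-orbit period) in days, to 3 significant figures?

t = 4.82 days

The Hohmann ellipse has a_t = (r₁ + r₂)/2 = 9.110×10^5 km.
By Kepler's third law the transfer-orbit period is T = 2π√(a_t³/μ), so t = T/2 = 4.163×10^5 s.
Converting: 4.163×10^5 s ÷ 86400 s/day = 4.82 days.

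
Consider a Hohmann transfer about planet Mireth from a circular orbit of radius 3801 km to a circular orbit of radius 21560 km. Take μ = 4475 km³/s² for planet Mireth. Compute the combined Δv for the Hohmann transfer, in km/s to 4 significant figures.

Transfer-ellipse semi-major axis a_t = (r₁ + r₂)/2 = (3801 + 21560)/2 = 12680.5 km.
Circular speed at r₁: v₁ = √(μ/r₁) = √(4475/3801) = 1.085045 km/s.
Transfer-orbit speed at r₁ (vis-viva equation): v_p = √[μ(2/r₁ − 1/a_t)] = 1.414828 km/s.
First burn Δv₁ = |v_p − v₁| = 0.32978 km/s.
At r₂, v₂ = √(μ/r₂) = 0.45559 km/s.
Transfer-orbit speed at r₂: v_a = √[μ(2/r₂ − 1/a_t)] = 0.24943 km/s.
Second burn Δv₂ = |v₂ − v_a| = 0.20616 km/s.
Δv = Δv₁ + Δv₂ = 0.32978 + 0.20616 = 0.5359 km/s.

Δv = 0.5359 km/s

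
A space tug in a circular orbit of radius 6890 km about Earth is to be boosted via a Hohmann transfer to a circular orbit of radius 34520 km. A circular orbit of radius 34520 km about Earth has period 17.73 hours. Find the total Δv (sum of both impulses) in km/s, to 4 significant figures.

Δv = 3.653 km/s

From Kepler's third law T² = 4π²r³/μ at r = 34520 km, T = 17.73 hours = 17.73 × 3600 s = 63828 s: μ = 4π²r³/T² = 3.98611×10^5 km³/s².
Transfer-ellipse semi-major axis a_t = (r₁ + r₂)/2 = (6890 + 34520)/2 = 20705 km.
Circular speed at r₁: v₁ = √(μ/r₁) = √(3.98611×10^5/6890) = 7.606 km/s.
On the transfer ellipse at r₁, vis-viva equation gives v_p = √[μ(2/r₁ − 1/a_t)] = 9.821 km/s.
First burn Δv₁ = |v_p − v₁| = 2.215 km/s.
At r₂, v₂ = √(μ/r₂) = 3.398 km/s.
Transfer-orbit speed at r₂: v_a = √[μ(2/r₂ − 1/a_t)] = 1.960 km/s.
Second burn Δv₂ = |v₂ − v_a| = 1.438 km/s.
Total Δv = Δv₁ + Δv₂ = 3.653 km/s.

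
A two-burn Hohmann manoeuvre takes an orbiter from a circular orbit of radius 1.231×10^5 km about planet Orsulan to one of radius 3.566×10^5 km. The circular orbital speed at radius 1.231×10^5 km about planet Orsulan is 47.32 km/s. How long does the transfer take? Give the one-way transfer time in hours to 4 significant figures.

From the circular-orbit relation v² = μ/r at r = 1.231×10^5 km: μ = v²r = (47.32)² × 1.231×10^5 = 2.75643×10^8 km³/s².
Transfer-ellipse semi-major axis a_t = (r₁ + r₂)/2 = (1.231×10^5 + 3.566×10^5)/2 = 2.3985×10^5 km.
By Kepler's third law the transfer-orbit period is T = 2π√(a_t³/μ), so t = T/2 = 22227 s.
Converting: 22227 s ÷ 3600 s/hour = 6.174 hours.

t = 6.174 hours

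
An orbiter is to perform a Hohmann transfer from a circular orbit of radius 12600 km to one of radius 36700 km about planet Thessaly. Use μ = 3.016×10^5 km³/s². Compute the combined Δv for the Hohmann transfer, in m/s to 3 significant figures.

Δv = 1890 m/s

The Hohmann ellipse has a_t = (r₁ + r₂)/2 = 24650 km.
Circular speed at r₁: v₁ = √(μ/r₁) = √(3.016×10^5/12600) = 4.8925 km/s.
On the transfer ellipse at r₁, v² = μ(2/r − 1/a) gives v_p = √[μ(2/r₁ − 1/a_t)] = 5.9697 km/s.
First burn Δv₁ = |v_p − v₁| = 1.077 km/s.
Circular speed at r₂: v₂ = √(μ/r₂) = 2.8667 km/s.
Transfer-orbit speed at r₂: v_a = √[μ(2/r₂ − 1/a_t)] = 2.0496 km/s.
Second burn Δv₂ = |v₂ − v_a| = 0.8171 km/s.
Total Δv = Δv₁ + Δv₂ = 1.894 km/s.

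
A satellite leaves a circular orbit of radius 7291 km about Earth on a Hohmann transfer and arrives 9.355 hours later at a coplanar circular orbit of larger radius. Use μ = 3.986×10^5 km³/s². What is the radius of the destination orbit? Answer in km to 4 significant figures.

Transfer time t = 9.355 hours = 33678 s, and t = π√(a_t³/μ).
So a_t = (μ t²/π²)^(1/3) = (3.986×10^5 × (33678)² / π²)^(1/3) = 35780 km.
Since a_t = (r₁ + r₂)/2, r₂ = 2a_t − r₁ = 2×35780 − 7291 = 64269 km.

r₂ = 64270 km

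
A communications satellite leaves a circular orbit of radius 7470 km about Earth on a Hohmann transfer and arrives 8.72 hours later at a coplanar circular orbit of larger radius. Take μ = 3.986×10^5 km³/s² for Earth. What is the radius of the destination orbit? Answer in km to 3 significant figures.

r₂ = 60800 km

Transfer time t = 8.72 hours = 31392 s, and t = π√(a_t³/μ).
So a_t = (μ t²/π²)^(1/3) = (3.986×10^5 × (31392)² / π²)^(1/3) = 34142 km.
Since a_t = (r₁ + r₂)/2, r₂ = 2a_t − r₁ = 2×34142 − 7470 = 60814 km.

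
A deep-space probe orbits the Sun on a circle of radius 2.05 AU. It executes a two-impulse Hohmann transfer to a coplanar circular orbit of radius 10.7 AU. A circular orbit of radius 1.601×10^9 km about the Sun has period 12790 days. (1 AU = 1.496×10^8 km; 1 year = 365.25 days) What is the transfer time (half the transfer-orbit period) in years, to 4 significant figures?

From Kepler's third law T² = 4π²r³/μ at r = 1.601×10^9 km, T = 12790 days = 12790 × 86400 s = 1.105056×10^9 s: μ = 4π²r³/T² = 1.32668×10^11 km³/s².
In km: r₁ = 2.05 × 1.496×10^8 = 3.0668×10^8 km; r₂ = 10.7 × 1.496×10^8 = 1.60072×10^9 km.
The Hohmann ellipse has a_t = (r₁ + r₂)/2 = 9.537×10^8 km.
By Kepler's third law the transfer-orbit period is T = 2π√(a_t³/μ), so t = T/2 = 2.5403×10^8 s.
Converting: 2.5403×10^8 s ÷ 3.15576×10^7 s/year (365.25 × 86400) = 8.050 years.

t = 8.050 years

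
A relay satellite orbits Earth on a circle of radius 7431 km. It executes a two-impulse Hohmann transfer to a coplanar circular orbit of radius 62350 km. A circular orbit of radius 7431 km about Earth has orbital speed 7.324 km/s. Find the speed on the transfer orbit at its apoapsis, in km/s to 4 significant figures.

v = 1.167 km/s

From the circular-orbit relation v² = μ/r at r = 7431 km: μ = v²r = (7.324)² × 7431 = 3.98606×10^5 km³/s².
Semi-major axis of the transfer orbit: a_t = (7431 + 62350)/2 = 34890.5 km.
At apoapsis, r = 62350 km.
From the vis-viva equation, v = √[μ(2/r − 1/a_t)] = 1.167 km/s.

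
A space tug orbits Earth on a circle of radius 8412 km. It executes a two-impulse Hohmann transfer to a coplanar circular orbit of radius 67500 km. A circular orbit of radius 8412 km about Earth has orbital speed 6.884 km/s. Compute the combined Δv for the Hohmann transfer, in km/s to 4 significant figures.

From the circular-orbit relation v² = μ/r at r = 8412 km: μ = v²r = (6.884)² × 8412 = 3.98640×10^5 km³/s².
The Hohmann ellipse has a_t = (r₁ + r₂)/2 = 37956 km.
At r₁ the circular-orbit speed is v₁ = √(μ/r₁) = 6.884 km/s.
Transfer-orbit speed at r₁ (vis-viva): v_p = √[μ(2/r₁ − 1/a_t)] = 9.180 km/s.
First burn Δv₁ = |v_p − v₁| = 2.296 km/s.
Circular speed at r₂: v₂ = √(μ/r₂) = 2.430 km/s.
Transfer-orbit speed at r₂: v_a = √[μ(2/r₂ − 1/a_t)] = 1.144 km/s.
Second burn Δv₂ = |v₂ − v_a| = 1.286 km/s.
Δv = Δv₁ + Δv₂ = 2.296 + 1.286 = 3.582 km/s.

Δv = 3.582 km/s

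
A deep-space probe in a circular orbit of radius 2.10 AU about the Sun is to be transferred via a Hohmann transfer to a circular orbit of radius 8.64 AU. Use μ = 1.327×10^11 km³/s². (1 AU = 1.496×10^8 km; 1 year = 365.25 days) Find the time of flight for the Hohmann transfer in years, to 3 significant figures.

In km: r₁ = 2.10 × 1.496×10^8 = 3.1416×10^8 km; r₂ = 8.64 × 1.496×10^8 = 1.292544×10^9 km.
The Hohmann ellipse has a_t = (r₁ + r₂)/2 = 8.03352×10^8 km.
Transfer time t = π√(a_t³/μ) = π√((8.03352×10^8)³ / 1.327×10^11) = 1.964×10^8 s.
Converting: 1.964×10^8 s ÷ 3.15576×10^7 s/year (365.25 × 86400) = 6.22 years.

t = 6.22 years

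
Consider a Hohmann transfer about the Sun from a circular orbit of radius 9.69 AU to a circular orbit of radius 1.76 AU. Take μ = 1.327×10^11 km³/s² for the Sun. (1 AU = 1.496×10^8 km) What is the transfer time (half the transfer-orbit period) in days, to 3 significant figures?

In km: r₁ = 9.69 × 1.496×10^8 = 1.449624×10^9 km; r₂ = 1.76 × 1.496×10^8 = 2.63296×10^8 km.
Semi-major axis of the transfer orbit: a_t = (1.449624×10^9 + 2.63296×10^8)/2 = 8.5646×10^8 km.
By Kepler's third law the transfer-orbit period is T = 2π√(a_t³/μ), so t = T/2 = 2.162×10^8 s.
Converting: 2.162×10^8 s ÷ 86400 s/day = 2500 days.

t = 2500 days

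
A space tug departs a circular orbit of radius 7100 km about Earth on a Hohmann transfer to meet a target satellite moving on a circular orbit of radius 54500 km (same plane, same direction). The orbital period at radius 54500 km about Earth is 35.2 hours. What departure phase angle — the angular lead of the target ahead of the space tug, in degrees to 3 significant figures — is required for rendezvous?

φ = 104°

From Kepler's third law T² = 4π²r³/μ at r = 54500 km, T = 35.2 hours = 35.2 × 3600 s = 1.2672×10^5 s: μ = 4π²r³/T² = 3.97978×10^5 km³/s².
The Hohmann ellipse has a_t = (r₁ + r₂)/2 = 30800 km.
The half-period of the transfer ellipse is t = π√(a_t³/μ) = 26920 s.
Target angular speed ω₂ = √(μ/r₂³) = 4.958×10^-5 rad/s.
Angle swept by the target during transfer: ω₂·t = 1.3347 rad = 76.47°.
Arrival is 180° from departure on the ellipse, so φ = 180° − 76.47° = 104°.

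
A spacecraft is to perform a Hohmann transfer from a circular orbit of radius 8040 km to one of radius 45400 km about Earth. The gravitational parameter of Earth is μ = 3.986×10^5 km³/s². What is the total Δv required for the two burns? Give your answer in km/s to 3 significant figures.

Δv = 3.47 km/s

Transfer-ellipse semi-major axis a_t = (r₁ + r₂)/2 = (8040 + 45400)/2 = 26720 km.
At r₁ the circular-orbit speed is v₁ = √(μ/r₁) = 7.041 km/s.
On the transfer ellipse at r₁, vis-viva equation gives v_p = √[μ(2/r₁ − 1/a_t)] = 9.178 km/s.
First burn Δv₁ = |v_p − v₁| = 2.137 km/s.
At r₂, v₂ = √(μ/r₂) = 2.963 km/s.
Transfer-orbit speed at r₂: v_a = √[μ(2/r₂ − 1/a_t)] = 1.625 km/s.
Second burn Δv₂ = |v₂ − v_a| = 1.338 km/s.
Δv = Δv₁ + Δv₂ = 2.137 + 1.338 = 3.475 km/s.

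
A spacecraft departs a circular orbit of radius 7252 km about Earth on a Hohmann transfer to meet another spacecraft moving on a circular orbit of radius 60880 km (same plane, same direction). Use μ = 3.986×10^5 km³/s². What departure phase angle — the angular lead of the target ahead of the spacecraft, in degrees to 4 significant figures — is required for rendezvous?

Semi-major axis of the transfer orbit: a_t = (7252 + 60880)/2 = 34066 km.
The half-period of the transfer ellipse is t = π√(a_t³/μ) = 31290 s.
Target angular speed ω₂ = √(μ/r₂³) = 4.203×10^-5 rad/s.
Angle swept by the target during transfer: ω₂·t = 1.315 rad = 75.34°.
The spacecraft traverses 180° on the transfer ellipse, so the target must lead by 180° − 75.34° = 104.7°.

φ = 104.7°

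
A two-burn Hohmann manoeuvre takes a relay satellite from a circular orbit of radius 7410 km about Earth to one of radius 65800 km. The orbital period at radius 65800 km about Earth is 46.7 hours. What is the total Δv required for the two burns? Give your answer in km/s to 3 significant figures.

From Kepler's third law T² = 4π²r³/μ at r = 65800 km, T = 46.7 hours = 46.7 × 3600 s = 1.6812×10^5 s: μ = 4π²r³/T² = 3.97923×10^5 km³/s².
Transfer-ellipse semi-major axis a_t = (r₁ + r₂)/2 = (7410 + 65800)/2 = 36605 km.
Circular speed at r₁: v₁ = √(μ/r₁) = √(3.97923×10^5/7410) = 7.328 km/s.
On the transfer ellipse at r₁, vis-viva equation gives v_p = √[μ(2/r₁ − 1/a_t)] = 9.825 km/s.
First burn Δv₁ = |v_p − v₁| = 2.497 km/s.
Circular speed at r₂: v₂ = √(μ/r₂) = 2.459 km/s.
Transfer-orbit speed at r₂: v_a = √[μ(2/r₂ − 1/a_t)] = 1.106 km/s.
Second burn Δv₂ = |v₂ − v_a| = 1.353 km/s.
Δv = Δv₁ + Δv₂ = 2.497 + 1.353 = 3.850 km/s.

Δv = 3.85 km/s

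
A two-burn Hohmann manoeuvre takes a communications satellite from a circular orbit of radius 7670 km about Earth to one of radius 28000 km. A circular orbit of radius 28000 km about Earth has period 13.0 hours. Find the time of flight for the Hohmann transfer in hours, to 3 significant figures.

From Kepler's third law T² = 4π²r³/μ at r = 28000 km, T = 13.0 hours = 13.0 × 3600 s = 46800 s: μ = 4π²r³/T² = 3.95678×10^5 km³/s².
Transfer-ellipse semi-major axis a_t = (r₁ + r₂)/2 = (7670 + 28000)/2 = 17835 km.
Half the transfer-orbit period gives t = π√(a_t³/μ) = 11896 s.
Converting: 11896 s ÷ 3600 s/hour = 3.30 hours.

t = 3.30 hours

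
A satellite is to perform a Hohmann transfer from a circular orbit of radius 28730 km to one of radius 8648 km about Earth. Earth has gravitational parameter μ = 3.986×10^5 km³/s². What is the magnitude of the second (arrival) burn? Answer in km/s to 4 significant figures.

Δv₂ = 1.628 km/s

Transfer-ellipse semi-major axis a_t = (r₁ + r₂)/2 = (28730 + 8648)/2 = 18689 km.
Circular speed at r = 8648 km: v_c = √(μ/r) = 6.7891 km/s.
Transfer-orbit speed at the same r (vis-viva, a = a_t): v_t = √[μ(2/r − 1/a_t)] = 8.4175 km/s.
Δv₂ = |v_t − v_c| = |8.4175 − 6.7891| = 1.628 km/s.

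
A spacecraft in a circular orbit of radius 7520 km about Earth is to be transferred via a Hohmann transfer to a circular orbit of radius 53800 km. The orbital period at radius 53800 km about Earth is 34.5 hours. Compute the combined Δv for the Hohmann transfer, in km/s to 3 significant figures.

Δv = 3.74 km/s

From Kepler's third law T² = 4π²r³/μ at r = 53800 km, T = 34.5 hours = 34.5 × 3600 s = 1.242×10^5 s: μ = 4π²r³/T² = 3.98532×10^5 km³/s².
Semi-major axis of the transfer orbit: a_t = (7520 + 53800)/2 = 30660 km.
At r₁ the circular-orbit speed is v₁ = √(μ/r₁) = 7.280 km/s.
Transfer-orbit speed at r₁ (vis-viva): v_p = √[μ(2/r₁ − 1/a_t)] = 9.643 km/s.
First burn Δv₁ = |v_p − v₁| = 2.363 km/s.
At r₂, v₂ = √(μ/r₂) = 2.722 km/s.
Transfer-orbit speed at r₂: v_a = √[μ(2/r₂ − 1/a_t)] = 1.348 km/s.
Second burn Δv₂ = |v₂ − v_a| = 1.374 km/s.
Total Δv = Δv₁ + Δv₂ = 3.737 km/s.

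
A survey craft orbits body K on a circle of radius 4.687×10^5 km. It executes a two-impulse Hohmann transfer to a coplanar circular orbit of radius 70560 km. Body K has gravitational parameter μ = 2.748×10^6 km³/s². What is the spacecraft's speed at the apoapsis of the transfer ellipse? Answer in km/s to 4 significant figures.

The Hohmann ellipse has a_t = (r₁ + r₂)/2 = 2.6963×10^5 km.
At apoapsis, r = 4.687×10^5 km.
Applying v² = μ(2/r − 1/a_t): v = 1.239 km/s.

v = 1.239 km/s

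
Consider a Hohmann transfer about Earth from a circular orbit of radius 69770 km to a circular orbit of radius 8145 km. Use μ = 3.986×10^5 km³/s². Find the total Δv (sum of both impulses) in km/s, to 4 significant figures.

Semi-major axis of the transfer orbit: a_t = (69770 + 8145)/2 = 38957.5 km.
At r₁ the circular-orbit speed is v₁ = √(μ/r₁) = 2.3902 km/s.
Transfer-orbit speed at r₁ (vis-viva equation): v_a = √[μ(2/r₁ − 1/a_t)] = 1.0929 km/s.
First burn Δv₁ = |v_a − v₁| = 1.2973 km/s.
At r₂, v₂ = √(μ/r₂) = 6.9956 km/s.
Transfer-orbit speed at r₂: v_p = √[μ(2/r₂ − 1/a_t)] = 9.3619 km/s.
Second burn Δv₂ = |v₂ − v_p| = 2.3663 km/s.
Δv = Δv₁ + Δv₂ = 1.2973 + 2.3663 = 3.664 km/s.

Δv = 3.664 km/s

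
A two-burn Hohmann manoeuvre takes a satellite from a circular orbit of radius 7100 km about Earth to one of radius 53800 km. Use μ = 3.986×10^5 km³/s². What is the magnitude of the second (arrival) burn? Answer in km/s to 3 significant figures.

Semi-major axis of the transfer orbit: a_t = (7100 + 53800)/2 = 30450 km.
On the circular orbit at r = 53800 km, v_c = √(μ/r) = 2.722 km/s.
Transfer-orbit speed at the same r (vis-viva, a = a_t): v_t = √[μ(2/r − 1/a_t)] = 1.314 km/s.
Δv₂ = |v_t − v_c| = |1.314 − 2.722| = 1.408 km/s.

Δv₂ = 1.41 km/s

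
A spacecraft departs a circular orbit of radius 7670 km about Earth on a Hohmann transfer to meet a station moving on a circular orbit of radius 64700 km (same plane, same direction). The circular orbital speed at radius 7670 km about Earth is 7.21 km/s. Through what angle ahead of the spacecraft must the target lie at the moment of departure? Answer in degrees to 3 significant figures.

From the circular-orbit relation v² = μ/r at r = 7670 km: μ = v²r = (7.21)² × 7670 = 3.98718×10^5 km³/s².
The Hohmann ellipse has a_t = (r₁ + r₂)/2 = 36185 km.
The half-period of the transfer ellipse is t = π√(a_t³/μ) = 34250 s.
The target's mean motion on its circular orbit is ω₂ = √(μ/r₂³) = 3.837×10^-5 rad/s.
Angle swept by the target during transfer: ω₂·t = 1.314 rad = 75.29°.
The spacecraft traverses 180° on the transfer ellipse, so the target must lead by 180° − 75.29° = 105°.

φ = 105°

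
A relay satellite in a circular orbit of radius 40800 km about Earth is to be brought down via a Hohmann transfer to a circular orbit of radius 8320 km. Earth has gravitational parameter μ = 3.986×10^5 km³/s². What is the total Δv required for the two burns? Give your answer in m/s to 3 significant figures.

Δv = 3310 m/s

The Hohmann ellipse has a_t = (r₁ + r₂)/2 = 24560 km.
Circular speed at r₁: v₁ = √(μ/r₁) = √(3.986×10^5/40800) = 3.1256 km/s.
Transfer-orbit speed at r₁ (vis-viva equation): v_a = √[μ(2/r₁ − 1/a_t)] = 1.8192 km/s.
First burn Δv₁ = |v_a − v₁| = 1.306 km/s.
At r₂, v₂ = √(μ/r₂) = 6.9216 km/s.
Transfer-orbit speed at r₂: v_p = √[μ(2/r₂ − 1/a_t)] = 8.9212 km/s.
Second burn Δv₂ = |v₂ − v_p| = 2.000 km/s.
Total Δv = Δv₁ + Δv₂ = 3.306 km/s.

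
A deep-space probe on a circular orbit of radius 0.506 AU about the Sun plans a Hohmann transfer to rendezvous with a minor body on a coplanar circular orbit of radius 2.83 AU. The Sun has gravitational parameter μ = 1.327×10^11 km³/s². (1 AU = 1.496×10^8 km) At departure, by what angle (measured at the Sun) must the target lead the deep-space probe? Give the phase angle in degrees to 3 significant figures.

φ = 98.6°

In km: r₁ = 0.506 × 1.496×10^8 = 7.56976×10^7 km; r₂ = 2.83 × 1.496×10^8 = 4.23368×10^8 km.
Transfer-ellipse semi-major axis a_t = (r₁ + r₂)/2 = (7.56976×10^7 + 4.23368×10^8)/2 = 2.495328×10^8 km.
The half-period of the transfer ellipse is t = π√(a_t³/μ) = 3.3994×10^7 s.
The target's mean motion on its circular orbit is ω₂ = √(μ/r₂³) = 4.1818×10^-8 rad/s.
Angle swept by the target during transfer: ω₂·t = 1.42156 rad = 81.449°.
Arrival is 180° from departure on the ellipse, so φ = 180° − 81.449° = 98.6°.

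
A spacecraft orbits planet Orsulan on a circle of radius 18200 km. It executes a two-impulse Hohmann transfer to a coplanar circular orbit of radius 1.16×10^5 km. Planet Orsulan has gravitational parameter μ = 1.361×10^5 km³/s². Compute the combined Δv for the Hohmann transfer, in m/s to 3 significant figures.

Δv = 1380 m/s

Semi-major axis of the transfer orbit: a_t = (18200 + 1.160×10^5)/2 = 67100 km.
Circular speed at r₁: v₁ = √(μ/r₁) = √(1.361×10^5/18200) = 2.7346 km/s.
Transfer-orbit speed at r₁ (vis-viva): v_p = √[μ(2/r₁ − 1/a_t)] = 3.5955 km/s.
First burn Δv₁ = |v_p − v₁| = 0.8609 km/s.
Circular speed at r₂: v₂ = √(μ/r₂) = 1.0832 km/s.
Transfer-orbit speed at r₂: v_a = √[μ(2/r₂ − 1/a_t)] = 0.56412 km/s.
Second burn Δv₂ = |v₂ − v_a| = 0.5191 km/s.
Δv = Δv₁ + Δv₂ = 0.8609 + 0.5191 = 1.380 km/s.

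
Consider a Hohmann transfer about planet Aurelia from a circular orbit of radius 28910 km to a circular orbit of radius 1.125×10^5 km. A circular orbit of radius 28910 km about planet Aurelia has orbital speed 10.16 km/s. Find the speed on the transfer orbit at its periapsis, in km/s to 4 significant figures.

From the circular-orbit relation v² = μ/r at r = 28910 km: μ = v²r = (10.16)² × 28910 = 2.98425×10^6 km³/s².
Transfer-ellipse semi-major axis a_t = (r₁ + r₂)/2 = (28910 + 1.125×10^5)/2 = 70705 km.
At periapsis, r = 28910 km.
From the vis-viva equation, v = √[μ(2/r − 1/a_t)] = 12.82 km/s.

v = 12.82 km/s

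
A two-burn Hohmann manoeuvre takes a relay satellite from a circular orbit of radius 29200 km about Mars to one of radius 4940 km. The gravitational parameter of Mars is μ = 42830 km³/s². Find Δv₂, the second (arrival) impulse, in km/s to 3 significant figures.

Transfer-ellipse semi-major axis a_t = (r₁ + r₂)/2 = (29200 + 4940)/2 = 17070 km.
On the circular orbit at r = 4940 km, v_c = √(μ/r) = 2.9445 km/s.
Transfer-orbit speed at the same r (vis-viva, a = a_t): v_t = √[μ(2/r − 1/a_t)] = 3.8511 km/s.
Δv₂ = |v_t − v_c| = |3.8511 − 2.9445| = 0.9066 km/s.

Δv₂ = 0.907 km/s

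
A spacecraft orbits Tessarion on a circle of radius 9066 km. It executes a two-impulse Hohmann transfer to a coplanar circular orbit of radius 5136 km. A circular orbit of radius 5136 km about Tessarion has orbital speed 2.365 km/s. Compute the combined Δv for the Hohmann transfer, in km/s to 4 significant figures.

Δv = 0.5735 km/s

From the circular-orbit relation v² = μ/r at r = 5136 km: μ = v²r = (2.365)² × 5136 = 28726.8 km³/s².
Transfer-ellipse semi-major axis a_t = (r₁ + r₂)/2 = (9066 + 5136)/2 = 7101 km.
At r₁ the circular-orbit speed is v₁ = √(μ/r₁) = 1.7801 km/s.
On the transfer ellipse at r₁, vis-viva equation gives v_a = √[μ(2/r₁ − 1/a_t)] = 1.5139 km/s.
First burn Δv₁ = |v_a − v₁| = 0.2662 km/s.
At r₂, v₂ = √(μ/r₂) = 2.3650 km/s.
Transfer-orbit speed at r₂: v_p = √[μ(2/r₂ − 1/a_t)] = 2.6723 km/s.
Second burn Δv₂ = |v₂ − v_p| = 0.3073 km/s.
Total Δv = Δv₁ + Δv₂ = 0.5735 km/s.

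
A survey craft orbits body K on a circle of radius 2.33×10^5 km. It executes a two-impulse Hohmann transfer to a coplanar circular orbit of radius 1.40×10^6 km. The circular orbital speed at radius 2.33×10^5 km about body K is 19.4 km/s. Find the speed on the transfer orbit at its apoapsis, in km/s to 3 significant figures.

From the circular-orbit relation v² = μ/r at r = 2.33×10^5 km: μ = v²r = (19.4)² × 2.33×10^5 = 8.76919×10^7 km³/s².
Transfer-ellipse semi-major axis a_t = (r₁ + r₂)/2 = (2.330×10^5 + 1.400×10^6)/2 = 8.165×10^5 km.
The apoapsis of the transfer ellipse is at r = 1.400×10^6 km.
From the vis-viva equation, v = √[μ(2/r − 1/a_t)] = 4.228 km/s.

v = 4.23 km/s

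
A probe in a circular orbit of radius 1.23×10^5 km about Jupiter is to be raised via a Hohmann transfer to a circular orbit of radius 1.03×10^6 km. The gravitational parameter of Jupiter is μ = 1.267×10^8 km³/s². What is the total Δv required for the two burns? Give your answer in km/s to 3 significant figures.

Δv = 16.8 km/s

The Hohmann ellipse has a_t = (r₁ + r₂)/2 = 5.765×10^5 km.
Circular speed at r₁: v₁ = √(μ/r₁) = √(1.267×10^8/1.230×10^5) = 32.0949 km/s.
Transfer-orbit speed at r₁ (vis-viva equation): v_p = √[μ(2/r₁ − 1/a_t)] = 42.8997 km/s.
First burn Δv₁ = |v_p − v₁| = 10.80 km/s.
At r₂, v₂ = √(μ/r₂) = 11.091 km/s.
Transfer-orbit speed at r₂: v_a = √[μ(2/r₂ − 1/a_t)] = 5.1230 km/s.
Second burn Δv₂ = |v₂ − v_a| = 5.968 km/s.
Δv = Δv₁ + Δv₂ = 10.80 + 5.968 = 16.77 km/s.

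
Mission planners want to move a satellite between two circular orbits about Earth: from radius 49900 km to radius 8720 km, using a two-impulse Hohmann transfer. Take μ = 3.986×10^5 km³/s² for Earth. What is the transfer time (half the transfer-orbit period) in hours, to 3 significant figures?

Semi-major axis of the transfer orbit: a_t = (49900 + 8720)/2 = 29310 km.
Transfer time t = π√(a_t³/μ) = π√((29310)³ / 3.986×10^5) = 24970 s.
Converting: 24970 s ÷ 3600 s/hour = 6.94 hours.

t = 6.94 hours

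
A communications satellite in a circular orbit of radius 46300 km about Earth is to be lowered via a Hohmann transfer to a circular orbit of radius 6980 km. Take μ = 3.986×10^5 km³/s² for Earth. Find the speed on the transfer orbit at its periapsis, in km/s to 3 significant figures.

Transfer-ellipse semi-major axis a_t = (r₁ + r₂)/2 = (46300 + 6980)/2 = 26640 km.
At periapsis, r = 6980 km.
From the vis-viva equation, v = √[μ(2/r − 1/a_t)] = 9.962 km/s.

v = 9.96 km/s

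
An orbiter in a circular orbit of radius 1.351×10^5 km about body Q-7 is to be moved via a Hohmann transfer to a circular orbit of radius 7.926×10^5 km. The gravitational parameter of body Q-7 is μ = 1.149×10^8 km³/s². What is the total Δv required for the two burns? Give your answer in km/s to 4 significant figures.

Δv = 14.50 km/s

Transfer-ellipse semi-major axis a_t = (r₁ + r₂)/2 = (1.351×10^5 + 7.926×10^5)/2 = 4.6385×10^5 km.
Circular speed at r₁: v₁ = √(μ/r₁) = √(1.149×10^8/1.351×10^5) = 29.163 km/s.
Transfer-orbit speed at r₁ (vis-viva): v_p = √[μ(2/r₁ − 1/a_t)] = 38.122 km/s.
First burn Δv₁ = |v_p − v₁| = 8.959 km/s.
At r₂, v₂ = √(μ/r₂) = 12.04 km/s.
Transfer-orbit speed at r₂: v_a = √[μ(2/r₂ − 1/a_t)] = 6.498 km/s.
Second burn Δv₂ = |v₂ − v_a| = 5.542 km/s.
Δv = Δv₁ + Δv₂ = 8.959 + 5.542 = 14.50 km/s.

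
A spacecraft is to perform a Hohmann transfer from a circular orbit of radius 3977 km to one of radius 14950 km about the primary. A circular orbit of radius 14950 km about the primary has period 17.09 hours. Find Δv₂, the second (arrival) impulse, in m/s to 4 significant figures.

Δv₂ = 537.0 m/s

From Kepler's third law T² = 4π²r³/μ at r = 14950 km, T = 17.09 hours = 17.09 × 3600 s = 61524 s: μ = 4π²r³/T² = 34849.3 km³/s².
The Hohmann ellipse has a_t = (r₁ + r₂)/2 = 9463.5 km.
On the circular orbit at r = 14950 km, v_c = √(μ/r) = 1.5268 km/s.
Transfer-orbit speed at the same r (vis-viva, a = a_t): v_t = √[μ(2/r − 1/a_t)] = 0.98976 km/s.
Δv₂ = |v_t − v_c| = |0.98976 − 1.5268| = 0.5370 km/s.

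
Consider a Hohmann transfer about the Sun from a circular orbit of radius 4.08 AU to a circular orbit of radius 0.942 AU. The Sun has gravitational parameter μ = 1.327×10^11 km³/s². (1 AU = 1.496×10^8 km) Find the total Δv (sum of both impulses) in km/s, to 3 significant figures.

Δv = 14.1 km/s

In km: r₁ = 4.08 × 1.496×10^8 = 6.10368×10^8 km; r₂ = 0.942 × 1.496×10^8 = 1.409232×10^8 km.
The Hohmann ellipse has a_t = (r₁ + r₂)/2 = 3.756456×10^8 km.
At r₁ the circular-orbit speed is v₁ = √(μ/r₁) = 14.745 km/s.
On the transfer ellipse at r₁, vis-viva gives v_a = √[μ(2/r₁ − 1/a_t)] = 9.0311 km/s.
First burn Δv₁ = |v_a − v₁| = 5.714 km/s.
At r₂, v₂ = √(μ/r₂) = 30.6863 km/s.
Transfer-orbit speed at r₂: v_p = √[μ(2/r₂ − 1/a_t)] = 39.1157 km/s.
Second burn Δv₂ = |v₂ − v_p| = 8.429 km/s.
Δv = Δv₁ + Δv₂ = 5.714 + 8.429 = 14.14 km/s.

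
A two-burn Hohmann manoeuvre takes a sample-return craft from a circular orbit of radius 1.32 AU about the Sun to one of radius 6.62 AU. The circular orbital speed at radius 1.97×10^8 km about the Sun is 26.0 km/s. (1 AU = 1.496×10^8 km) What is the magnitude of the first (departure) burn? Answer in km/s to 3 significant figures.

From the circular-orbit relation v² = μ/r at r = 1.97×10^8 km: μ = v²r = (26.0)² × 1.97×10^8 = 1.33172×10^11 km³/s².
In km: r₁ = 1.32 × 1.496×10^8 = 1.97472×10^8 km; r₂ = 6.62 × 1.496×10^8 = 9.90352×10^8 km.
Transfer-ellipse semi-major axis a_t = (r₁ + r₂)/2 = (1.97472×10^8 + 9.90352×10^8)/2 = 5.93912×10^8 km.
On the circular orbit at r = 1.97472×10^8 km, v_c = √(μ/r) = 25.969 km/s.
Vis-viva on the transfer ellipse at r = 1.97472×10^8 km gives v_t = √[μ(2/r − 1/a_t)] = 33.534 km/s.
Δv₁ = |v_t − v_c| = |33.534 − 25.969| = 7.565 km/s.

Δv₁ = 7.57 km/s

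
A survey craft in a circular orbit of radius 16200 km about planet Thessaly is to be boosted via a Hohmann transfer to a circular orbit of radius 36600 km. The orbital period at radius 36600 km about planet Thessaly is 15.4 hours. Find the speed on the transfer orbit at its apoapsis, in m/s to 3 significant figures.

From Kepler's third law T² = 4π²r³/μ at r = 36600 km, T = 15.4 hours = 15.4 × 3600 s = 55440 s: μ = 4π²r³/T² = 6.29733×10^5 km³/s².
The Hohmann ellipse has a_t = (r₁ + r₂)/2 = 26400 km.
At apoapsis, r = 36600 km.
Applying v² = μ(2/r − 1/a_t): v = 3.249 km/s.

v = 3250 m/s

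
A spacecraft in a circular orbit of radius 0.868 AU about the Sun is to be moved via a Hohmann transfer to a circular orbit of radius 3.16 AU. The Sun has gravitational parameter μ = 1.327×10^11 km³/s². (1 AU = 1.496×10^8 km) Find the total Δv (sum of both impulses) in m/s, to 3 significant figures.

Δv = 13800 m/s

In km: r₁ = 0.868 × 1.496×10^8 = 1.298528×10^8 km; r₂ = 3.16 × 1.496×10^8 = 4.72736×10^8 km.
The Hohmann ellipse has a_t = (r₁ + r₂)/2 = 3.012944×10^8 km.
At r₁ the circular-orbit speed is v₁ = √(μ/r₁) = 31.968 km/s.
On the transfer ellipse at r₁, vis-viva equation gives v_p = √[μ(2/r₁ − 1/a_t)] = 40.043 km/s.
First burn Δv₁ = |v_p − v₁| = 8.075 km/s.
At r₂, v₂ = √(μ/r₂) = 16.754 km/s.
Transfer-orbit speed at r₂: v_a = √[μ(2/r₂ − 1/a_t)] = 10.999 km/s.
Second burn Δv₂ = |v₂ − v_a| = 5.755 km/s.
Δv = Δv₁ + Δv₂ = 8.075 + 5.755 = 13.83 km/s.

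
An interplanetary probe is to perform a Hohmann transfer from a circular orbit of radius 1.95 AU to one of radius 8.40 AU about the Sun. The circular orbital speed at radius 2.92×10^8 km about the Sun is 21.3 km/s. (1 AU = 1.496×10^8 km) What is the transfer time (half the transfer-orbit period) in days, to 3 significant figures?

From the circular-orbit relation v² = μ/r at r = 2.92×10^8 km: μ = v²r = (21.3)² × 2.92×10^8 = 1.32477×10^11 km³/s².
In km: r₁ = 1.95 × 1.496×10^8 = 2.9172×10^8 km; r₂ = 8.40 × 1.496×10^8 = 1.25664×10^9 km.
The Hohmann ellipse has a_t = (r₁ + r₂)/2 = 7.7418×10^8 km.
Transfer time t = π√(a_t³/μ) = π√((7.7418×10^8)³ / 1.32477×10^11) = 1.859×10^8 s.
Converting: 1.859×10^8 s ÷ 86400 s/day = 2150 days.

t = 2150 days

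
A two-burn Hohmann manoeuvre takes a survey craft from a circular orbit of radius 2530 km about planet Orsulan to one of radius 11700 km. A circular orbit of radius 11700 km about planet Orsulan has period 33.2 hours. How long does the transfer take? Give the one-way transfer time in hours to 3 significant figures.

From Kepler's third law T² = 4π²r³/μ at r = 11700 km, T = 33.2 hours = 33.2 × 3600 s = 1.1952×10^5 s: μ = 4π²r³/T² = 4426.25 km³/s².
The Hohmann ellipse has a_t = (r₁ + r₂)/2 = 7115 km.
Transfer time t = π√(a_t³/μ) = π√((7115)³ / 4426.25) = 28340 s.
Converting: 28340 s ÷ 3600 s/hour = 7.87 hours.

t = 7.87 hours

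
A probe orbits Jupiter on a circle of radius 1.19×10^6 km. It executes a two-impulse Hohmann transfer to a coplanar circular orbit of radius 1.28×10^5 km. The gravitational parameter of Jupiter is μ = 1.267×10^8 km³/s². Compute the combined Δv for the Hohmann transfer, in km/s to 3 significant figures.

Δv = 16.6 km/s

Transfer-ellipse semi-major axis a_t = (r₁ + r₂)/2 = (1.190×10^6 + 1.280×10^5)/2 = 6.590×10^5 km.
At r₁ the circular-orbit speed is v₁ = √(μ/r₁) = 10.3185 km/s.
On the transfer ellipse at r₁, vis-viva equation gives v_a = √[μ(2/r₁ − 1/a_t)] = 4.54755 km/s.
First burn Δv₁ = |v_a − v₁| = 5.771 km/s.
At r₂, v₂ = √(μ/r₂) = 31.46 km/s.
Transfer-orbit speed at r₂: v_p = √[μ(2/r₂ − 1/a_t)] = 42.28 km/s.
Second burn Δv₂ = |v₂ − v_p| = 10.82 km/s.
Total Δv = Δv₁ + Δv₂ = 16.59 km/s.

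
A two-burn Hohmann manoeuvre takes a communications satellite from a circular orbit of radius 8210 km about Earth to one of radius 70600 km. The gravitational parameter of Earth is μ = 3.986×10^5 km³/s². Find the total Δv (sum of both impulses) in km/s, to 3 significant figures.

The Hohmann ellipse has a_t = (r₁ + r₂)/2 = 39405 km.
Circular speed at r₁: v₁ = √(μ/r₁) = √(3.986×10^5/8210) = 6.9678 km/s.
On the transfer ellipse at r₁, v² = μ(2/r − 1/a) gives v_p = √[μ(2/r₁ − 1/a_t)] = 9.3266 km/s.
First burn Δv₁ = |v_p − v₁| = 2.3588 km/s.
At r₂, v₂ = √(μ/r₂) = 2.3761 km/s.
Transfer-orbit speed at r₂: v_a = √[μ(2/r₂ − 1/a_t)] = 1.0846 km/s.
Second burn Δv₂ = |v₂ − v_a| = 1.2915 km/s.
Total Δv = Δv₁ + Δv₂ = 3.650 km/s.

Δv = 3.65 km/s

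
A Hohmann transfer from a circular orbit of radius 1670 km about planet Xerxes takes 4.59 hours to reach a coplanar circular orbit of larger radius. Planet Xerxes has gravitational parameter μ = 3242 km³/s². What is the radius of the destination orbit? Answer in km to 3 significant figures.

Transfer time t = 4.59 hours = 16524 s, and t = π√(a_t³/μ).
So a_t = (μ t²/π²)^(1/3) = (3242 × (16524)² / π²)^(1/3) = 4476.3 km.
Since a_t = (r₁ + r₂)/2, r₂ = 2a_t − r₁ = 2×4476.3 − 1670 = 7282.6 km.

r₂ = 7280 km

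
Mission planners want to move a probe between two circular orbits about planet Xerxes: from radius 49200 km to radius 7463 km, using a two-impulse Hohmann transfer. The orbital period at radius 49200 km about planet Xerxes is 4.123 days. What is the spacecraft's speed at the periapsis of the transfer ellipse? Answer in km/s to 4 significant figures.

From Kepler's third law T² = 4π²r³/μ at r = 49200 km, T = 4.123 days = 4.123 × 86400 s = 3.562272×10^5 s: μ = 4π²r³/T² = 37051.1 km³/s².
The Hohmann ellipse has a_t = (r₁ + r₂)/2 = 28331.5 km.
The periapsis of the transfer ellipse is at r = 7463 km.
Applying v² = μ(2/r − 1/a_t): v = 2.936 km/s.

v = 2.936 km/s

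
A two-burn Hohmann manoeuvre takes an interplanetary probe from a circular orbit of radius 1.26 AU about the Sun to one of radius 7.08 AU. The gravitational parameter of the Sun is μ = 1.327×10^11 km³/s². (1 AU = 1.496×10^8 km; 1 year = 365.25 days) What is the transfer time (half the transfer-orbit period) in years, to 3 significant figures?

t = 4.26 years

In km: r₁ = 1.26 × 1.496×10^8 = 1.88496×10^8 km; r₂ = 7.08 × 1.496×10^8 = 1.059168×10^9 km.
Transfer-ellipse semi-major axis a_t = (r₁ + r₂)/2 = (1.88496×10^8 + 1.059168×10^9)/2 = 6.23832×10^8 km.
Transfer time t = π√(a_t³/μ) = π√((6.23832×10^8)³ / 1.327×10^11) = 1.344×10^8 s.
Converting: 1.344×10^8 s ÷ 3.15576×10^7 s/year (365.25 × 86400) = 4.26 years.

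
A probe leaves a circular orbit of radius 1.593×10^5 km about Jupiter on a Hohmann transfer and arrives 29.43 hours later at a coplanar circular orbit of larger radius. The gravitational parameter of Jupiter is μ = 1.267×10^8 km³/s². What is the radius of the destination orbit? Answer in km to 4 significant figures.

Transfer time t = 29.43 hours = 1.05948×10^5 s, and t = π√(a_t³/μ).
So a_t = (μ t²/π²)^(1/3) = (1.267×10^8 × (1.05948×10^5)² / π²)^(1/3) = 5.2427×10^5 km.
Since a_t = (r₁ + r₂)/2, r₂ = 2a_t − r₁ = 2×5.2427×10^5 − 1.593×10^5 = 8.8924×10^5 km.

r₂ = 8.892×10^5 km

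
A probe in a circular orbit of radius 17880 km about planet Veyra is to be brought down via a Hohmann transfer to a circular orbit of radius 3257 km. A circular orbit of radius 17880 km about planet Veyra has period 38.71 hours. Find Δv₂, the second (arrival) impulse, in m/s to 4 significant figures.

From Kepler's third law T² = 4π²r³/μ at r = 17880 km, T = 38.71 hours = 38.71 × 3600 s = 1.39356×10^5 s: μ = 4π²r³/T² = 11620.1 km³/s².
Semi-major axis of the transfer orbit: a_t = (17880 + 3257)/2 = 10568.5 km.
On the circular orbit at r = 3257 km, v_c = √(μ/r) = 1.889 km/s.
Vis-viva on the transfer ellipse at r = 3257 km gives v_t = √[μ(2/r − 1/a_t)] = 2.457 km/s.
Δv₂ = |v_t − v_c| = |2.457 − 1.889| = 0.5680 km/s.

Δv₂ = 568.0 m/s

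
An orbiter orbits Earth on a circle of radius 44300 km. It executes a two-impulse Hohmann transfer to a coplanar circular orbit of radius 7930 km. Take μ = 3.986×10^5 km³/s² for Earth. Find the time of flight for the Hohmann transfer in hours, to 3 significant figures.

The Hohmann ellipse has a_t = (r₁ + r₂)/2 = 26115 km.
By Kepler's third law the transfer-orbit period is T = 2π√(a_t³/μ), so t = T/2 = 21000 s.
Converting: 21000 s ÷ 3600 s/hour = 5.83 hours.

t = 5.83 hours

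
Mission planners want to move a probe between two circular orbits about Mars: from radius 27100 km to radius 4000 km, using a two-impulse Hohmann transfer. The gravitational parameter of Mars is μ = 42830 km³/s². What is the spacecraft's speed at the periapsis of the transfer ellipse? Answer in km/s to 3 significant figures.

Transfer-ellipse semi-major axis a_t = (r₁ + r₂)/2 = (27100 + 4000)/2 = 15550 km.
At periapsis, r = 4000 km.
From the vis-viva equation, v = √[μ(2/r − 1/a_t)] = 4.320 km/s.

v = 4.32 km/s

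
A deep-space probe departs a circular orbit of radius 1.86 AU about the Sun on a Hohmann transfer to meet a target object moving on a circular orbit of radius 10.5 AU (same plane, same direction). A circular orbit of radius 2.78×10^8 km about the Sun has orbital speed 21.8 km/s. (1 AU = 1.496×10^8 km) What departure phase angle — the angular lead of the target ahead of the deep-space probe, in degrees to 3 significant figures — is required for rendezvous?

φ = 98.7°

From the circular-orbit relation v² = μ/r at r = 2.78×10^8 km: μ = v²r = (21.8)² × 2.78×10^8 = 1.32117×10^11 km³/s².
In km: r₁ = 1.86 × 1.496×10^8 = 2.78256×10^8 km; r₂ = 10.5 × 1.496×10^8 = 1.5708×10^9 km.
Semi-major axis of the transfer orbit: a_t = (2.78256×10^8 + 1.5708×10^9)/2 = 9.24528×10^8 km.
The half-period of the transfer ellipse is t = π√(a_t³/μ) = 2.430×10^8 s.
The target's mean motion on its circular orbit is ω₂ = √(μ/r₂³) = 5.838×10^-9 rad/s.
Angle swept by the target during transfer: ω₂·t = 1.4186 rad = 81.28°.
The deep-space probe traverses 180° on the transfer ellipse, so the target must lead by 180° − 81.28° = 98.7°.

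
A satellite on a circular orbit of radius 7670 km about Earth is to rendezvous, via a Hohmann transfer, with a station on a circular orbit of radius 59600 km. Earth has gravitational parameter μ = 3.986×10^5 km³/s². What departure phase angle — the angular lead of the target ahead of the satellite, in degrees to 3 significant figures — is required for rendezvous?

φ = 104°

The Hohmann ellipse has a_t = (r₁ + r₂)/2 = 33635 km.
Transfer time t = π√(a_t³/μ) = 30695 s.
The target's mean motion on its circular orbit is ω₂ = √(μ/r₂³) = 4.3391×10^-5 rad/s.
Angle swept by the target during transfer: ω₂·t = 1.3319 rad = 76.31°.
The satellite traverses 180° on the transfer ellipse, so the target must lead by 180° − 76.31° = 104°.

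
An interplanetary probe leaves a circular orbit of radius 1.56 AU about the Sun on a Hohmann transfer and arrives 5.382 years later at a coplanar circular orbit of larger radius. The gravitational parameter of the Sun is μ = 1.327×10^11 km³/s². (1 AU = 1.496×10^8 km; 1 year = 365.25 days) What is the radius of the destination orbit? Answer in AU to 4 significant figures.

In km: r₁ = 1.56 × 1.496×10^8 = 2.33376×10^8 km.
Transfer time t = 5.382 years × 365.25 × 86400 s = 1.698430032×10^8 s, and t = π√(a_t³/μ).
So a_t = (μ t²/π²)^(1/3) = (1.327×10^11 × (1.698430032×10^8)² / π²)^(1/3) = 7.2927×10^8 km.
Since a_t = (r₁ + r₂)/2, r₂ = 2a_t − r₁ = 2×7.2927×10^8 − 2.33376×10^8 = 1.225164×10^9 km.
In AU: r₂ = 1.225164×10^9 / 1.496×10^8 = 8.190 AU.

r₂ = 8.190 AU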